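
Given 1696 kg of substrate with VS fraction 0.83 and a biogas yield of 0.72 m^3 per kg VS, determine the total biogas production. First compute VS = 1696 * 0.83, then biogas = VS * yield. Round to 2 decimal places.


Compute volatile solids:
  VS = mass * VS_fraction = 1696 * 0.83 = 1407.68 kg
Calculate biogas volume:
  Biogas = VS * specific_yield = 1407.68 * 0.72
  Biogas = 1013.53 m^3

1013.53


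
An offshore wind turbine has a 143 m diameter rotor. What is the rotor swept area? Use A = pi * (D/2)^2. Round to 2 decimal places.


Compute the rotor radius:
  r = D / 2 = 143 / 2 = 71.5 m
Calculate swept area:
  A = pi * r^2 = pi * 71.5^2
  A = 16060.61 m^2

16060.61


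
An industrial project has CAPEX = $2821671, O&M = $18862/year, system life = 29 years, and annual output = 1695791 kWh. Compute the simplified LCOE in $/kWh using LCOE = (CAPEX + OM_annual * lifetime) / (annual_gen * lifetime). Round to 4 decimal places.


Total cost = CAPEX + OM * lifetime = 2821671 + 18862 * 29 = 2821671 + 546998 = 3368669
Total generation = annual * lifetime = 1695791 * 29 = 49177939 kWh
LCOE = 3368669 / 49177939
LCOE = 0.0685 $/kWh

0.0685


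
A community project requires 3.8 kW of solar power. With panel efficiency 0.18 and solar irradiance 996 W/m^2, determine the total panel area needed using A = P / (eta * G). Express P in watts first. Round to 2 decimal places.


Convert target power to watts: P = 3.8 * 1000 = 3800.0 W
Compute denominator: eta * G = 0.18 * 996 = 179.28
Required area A = P / (eta * G) = 3800.0 / 179.28
A = 21.20 m^2

21.20


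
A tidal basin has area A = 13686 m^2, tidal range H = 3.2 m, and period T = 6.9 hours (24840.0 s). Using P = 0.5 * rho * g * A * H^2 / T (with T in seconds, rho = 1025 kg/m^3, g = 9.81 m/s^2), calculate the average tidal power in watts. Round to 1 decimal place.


Convert period to seconds: T = 6.9 * 3600 = 24840.0 s
H^2 = 3.2^2 = 10.24
P = 0.5 * rho * g * A * H^2 / T
P = 0.5 * 1025 * 9.81 * 13686 * 10.24 / 24840.0
P = 28365.3 W

28365.3


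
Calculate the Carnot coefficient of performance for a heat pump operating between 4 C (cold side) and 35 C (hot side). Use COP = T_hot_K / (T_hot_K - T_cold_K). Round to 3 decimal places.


Convert to Kelvin:
  T_hot = 35 + 273.15 = 308.15 K
  T_cold = 4 + 273.15 = 277.15 K
Apply Carnot COP formula:
  COP = T_hot_K / (T_hot_K - T_cold_K) = 308.15 / 31.0
  COP = 9.940

9.940


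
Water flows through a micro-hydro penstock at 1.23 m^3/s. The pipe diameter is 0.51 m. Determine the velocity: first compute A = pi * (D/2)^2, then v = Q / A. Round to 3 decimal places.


Compute pipe cross-sectional area:
  A = pi * (D/2)^2 = pi * (0.51/2)^2 = 0.2043 m^2
Calculate velocity:
  v = Q / A = 1.23 / 0.2043
  v = 6.021 m/s

6.021


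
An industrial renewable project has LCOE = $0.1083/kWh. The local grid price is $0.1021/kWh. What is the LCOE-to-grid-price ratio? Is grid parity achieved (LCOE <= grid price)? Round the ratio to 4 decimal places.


Compare LCOE to grid price:
  LCOE = $0.1083/kWh, Grid price = $0.1021/kWh
  Ratio = LCOE / grid_price = 0.1083 / 0.1021 = 1.0607
  Grid parity achieved (ratio <= 1)? no

1.0607


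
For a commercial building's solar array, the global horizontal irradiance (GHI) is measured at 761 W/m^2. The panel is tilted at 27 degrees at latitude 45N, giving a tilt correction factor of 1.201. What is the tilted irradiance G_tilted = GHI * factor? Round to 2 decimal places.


Identify the given values:
  GHI = 761 W/m^2, tilt correction factor = 1.201
Apply the formula G_tilted = GHI * factor:
  G_tilted = 761 * 1.201
  G_tilted = 913.96 W/m^2

913.96


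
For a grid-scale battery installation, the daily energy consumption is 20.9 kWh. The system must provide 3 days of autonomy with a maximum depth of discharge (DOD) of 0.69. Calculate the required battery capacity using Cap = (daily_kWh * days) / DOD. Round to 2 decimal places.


Total energy needed = daily * days = 20.9 * 3 = 62.7 kWh
Account for depth of discharge:
  Cap = total_energy / DOD = 62.7 / 0.69
  Cap = 90.87 kWh

90.87


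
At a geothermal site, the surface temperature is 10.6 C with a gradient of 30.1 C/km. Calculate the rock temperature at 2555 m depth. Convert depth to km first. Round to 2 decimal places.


Convert depth to km: 2555 / 1000 = 2.555 km
Temperature increase = gradient * depth_km = 30.1 * 2.555 = 76.91 C
Temperature at depth = T_surface + delta_T = 10.6 + 76.91
T = 87.51 C

87.51


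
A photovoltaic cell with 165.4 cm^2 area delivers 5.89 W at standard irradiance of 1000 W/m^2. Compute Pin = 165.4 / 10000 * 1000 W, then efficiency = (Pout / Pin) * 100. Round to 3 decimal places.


First compute the input power:
  Pin = area_cm2 / 10000 * G = 165.4 / 10000 * 1000 = 16.54 W
Then compute efficiency:
  Efficiency = (Pout / Pin) * 100 = (5.89 / 16.54) * 100
  Efficiency = 35.611%

35.611


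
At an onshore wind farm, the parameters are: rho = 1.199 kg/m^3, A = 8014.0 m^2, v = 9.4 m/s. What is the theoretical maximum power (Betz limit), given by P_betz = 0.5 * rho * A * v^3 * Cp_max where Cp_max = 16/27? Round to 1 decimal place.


The Betz coefficient Cp_max = 16/27 = 0.5926
v^3 = 9.4^3 = 830.584
P_betz = 0.5 * rho * A * v^3 * Cp_max
P_betz = 0.5 * 1.199 * 8014.0 * 830.584 * 0.5926
P_betz = 2364712.3 W

2364712.3


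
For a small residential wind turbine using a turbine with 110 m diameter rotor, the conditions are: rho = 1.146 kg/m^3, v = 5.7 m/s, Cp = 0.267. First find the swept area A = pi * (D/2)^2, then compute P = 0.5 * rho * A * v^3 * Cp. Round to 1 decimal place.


Step 1 -- Compute swept area:
  A = pi * (D/2)^2 = pi * (110/2)^2 = 9503.32 m^2
Step 2 -- Apply wind power equation:
  P = 0.5 * rho * A * v^3 * Cp
  v^3 = 5.7^3 = 185.193
  P = 0.5 * 1.146 * 9503.32 * 185.193 * 0.267
  P = 269256.2 W

269256.2


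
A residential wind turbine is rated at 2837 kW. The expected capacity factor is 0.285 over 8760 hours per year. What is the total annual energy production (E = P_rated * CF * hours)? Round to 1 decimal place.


Annual energy = rated_kW * capacity_factor * hours_per_year
Given: P_rated = 2837 kW, CF = 0.285, hours = 8760
E = 2837 * 0.285 * 8760
E = 7082854.2 kWh

7082854.2


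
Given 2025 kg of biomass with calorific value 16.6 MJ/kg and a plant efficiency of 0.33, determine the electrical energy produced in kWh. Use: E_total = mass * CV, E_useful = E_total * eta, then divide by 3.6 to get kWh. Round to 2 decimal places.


Total energy = mass * CV = 2025 * 16.6 = 33615.0 MJ
Useful energy = total * eta = 33615.0 * 0.33 = 11092.95 MJ
Convert to kWh: 11092.95 / 3.6
Useful energy = 3081.38 kWh

3081.38


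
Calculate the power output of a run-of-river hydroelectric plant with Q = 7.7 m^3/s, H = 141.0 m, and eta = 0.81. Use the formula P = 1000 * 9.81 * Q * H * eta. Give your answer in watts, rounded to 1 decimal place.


Apply the hydropower formula P = rho * g * Q * H * eta
rho * g = 1000 * 9.81 = 9810.0
P = 9810.0 * 7.7 * 141.0 * 0.81
P = 8627080.8 W

8627080.8


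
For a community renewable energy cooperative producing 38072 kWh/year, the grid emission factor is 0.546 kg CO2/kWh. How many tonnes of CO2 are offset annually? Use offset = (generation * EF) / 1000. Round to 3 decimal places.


CO2 offset in kg = generation * emission_factor
CO2 offset = 38072 * 0.546 = 20787.31 kg
Convert to tonnes:
  CO2 offset = 20787.31 / 1000 = 20.787 tonnes

20.787


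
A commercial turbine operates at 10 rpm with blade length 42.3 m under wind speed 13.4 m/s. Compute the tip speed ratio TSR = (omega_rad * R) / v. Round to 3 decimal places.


Convert rotational speed to rad/s:
  omega = 10 * 2 * pi / 60 = 1.0472 rad/s
Compute tip speed:
  v_tip = omega * R = 1.0472 * 42.3 = 44.296 m/s
Tip speed ratio:
  TSR = v_tip / v_wind = 44.296 / 13.4 = 3.306

3.306


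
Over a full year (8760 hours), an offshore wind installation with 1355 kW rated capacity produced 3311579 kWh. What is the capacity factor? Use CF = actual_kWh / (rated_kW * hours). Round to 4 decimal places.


Capacity factor = actual output / maximum possible output
Maximum possible = rated * hours = 1355 * 8760 = 11869800 kWh
CF = 3311579 / 11869800
CF = 0.2790

0.2790


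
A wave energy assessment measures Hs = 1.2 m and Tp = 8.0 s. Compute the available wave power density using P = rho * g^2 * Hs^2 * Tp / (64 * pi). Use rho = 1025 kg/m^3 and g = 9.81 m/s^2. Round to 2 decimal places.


Apply wave power formula:
  g^2 = 9.81^2 = 96.2361
  Hs^2 = 1.2^2 = 1.44
  Numerator = rho * g^2 * Hs^2 * Tp = 1025 * 96.2361 * 1.44 * 8.0 = 1136355.87
  Denominator = 64 * pi = 201.0619
  P = 1136355.87 / 201.0619 = 5651.77 W/m

5651.77


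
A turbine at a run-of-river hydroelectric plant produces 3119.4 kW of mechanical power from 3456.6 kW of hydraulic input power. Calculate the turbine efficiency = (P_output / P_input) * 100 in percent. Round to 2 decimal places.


Turbine efficiency = (output power / input power) * 100
eta = (3119.4 / 3456.6) * 100
eta = 90.24%

90.24


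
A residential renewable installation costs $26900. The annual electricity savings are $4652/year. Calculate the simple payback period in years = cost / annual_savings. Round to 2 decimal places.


Simple payback period = initial cost / annual savings
Payback = 26900 / 4652
Payback = 5.78 years

5.78


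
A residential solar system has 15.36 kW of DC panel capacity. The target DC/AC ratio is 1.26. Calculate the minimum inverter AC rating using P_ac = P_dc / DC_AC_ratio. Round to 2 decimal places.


The inverter AC capacity is determined by the DC/AC ratio.
Given: P_dc = 15.36 kW, DC/AC ratio = 1.26
P_ac = P_dc / ratio = 15.36 / 1.26
P_ac = 12.19 kW

12.19


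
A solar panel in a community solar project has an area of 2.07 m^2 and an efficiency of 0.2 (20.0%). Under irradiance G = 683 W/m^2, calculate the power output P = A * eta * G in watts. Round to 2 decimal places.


Use the solar power formula P = A * eta * G.
Given: A = 2.07 m^2, eta = 0.2, G = 683 W/m^2
P = 2.07 * 0.2 * 683
P = 282.76 W

282.76


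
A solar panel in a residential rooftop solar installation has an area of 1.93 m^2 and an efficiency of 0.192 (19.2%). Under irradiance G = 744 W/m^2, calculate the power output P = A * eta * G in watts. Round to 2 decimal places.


Use the solar power formula P = A * eta * G.
Given: A = 1.93 m^2, eta = 0.192, G = 744 W/m^2
P = 1.93 * 0.192 * 744
P = 275.70 W

275.70


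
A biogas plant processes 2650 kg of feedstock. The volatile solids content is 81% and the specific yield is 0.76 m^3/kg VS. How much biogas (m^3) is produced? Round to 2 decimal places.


Compute volatile solids:
  VS = mass * VS_fraction = 2650 * 0.81 = 2146.5 kg
Calculate biogas volume:
  Biogas = VS * specific_yield = 2146.5 * 0.76
  Biogas = 1631.34 m^3

1631.34


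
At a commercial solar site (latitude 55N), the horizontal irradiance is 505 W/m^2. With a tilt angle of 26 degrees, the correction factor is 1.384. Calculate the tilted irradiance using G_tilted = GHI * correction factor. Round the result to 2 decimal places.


Identify the given values:
  GHI = 505 W/m^2, tilt correction factor = 1.384
Apply the formula G_tilted = GHI * factor:
  G_tilted = 505 * 1.384
  G_tilted = 698.92 W/m^2

698.92


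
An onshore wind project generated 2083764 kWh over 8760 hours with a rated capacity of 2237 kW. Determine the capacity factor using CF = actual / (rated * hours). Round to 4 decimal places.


Capacity factor = actual output / maximum possible output
Maximum possible = rated * hours = 2237 * 8760 = 19596120 kWh
CF = 2083764 / 19596120
CF = 0.1063

0.1063


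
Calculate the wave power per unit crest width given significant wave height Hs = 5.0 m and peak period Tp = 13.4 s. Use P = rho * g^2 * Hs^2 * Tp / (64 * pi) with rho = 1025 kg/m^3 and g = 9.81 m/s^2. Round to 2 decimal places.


Apply wave power formula:
  g^2 = 9.81^2 = 96.2361
  Hs^2 = 5.0^2 = 25.0
  Numerator = rho * g^2 * Hs^2 * Tp = 1025 * 96.2361 * 25.0 * 13.4 = 33045070.84
  Denominator = 64 * pi = 201.0619
  P = 33045070.84 / 201.0619 = 164352.70 W/m

164352.70


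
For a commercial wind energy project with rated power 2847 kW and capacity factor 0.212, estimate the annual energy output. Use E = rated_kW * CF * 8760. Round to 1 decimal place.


Annual energy = rated_kW * capacity_factor * hours_per_year
Given: P_rated = 2847 kW, CF = 0.212, hours = 8760
E = 2847 * 0.212 * 8760
E = 5287220.6 kWh

5287220.6


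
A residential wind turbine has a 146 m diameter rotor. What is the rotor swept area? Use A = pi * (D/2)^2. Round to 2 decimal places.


Compute the rotor radius:
  r = D / 2 = 146 / 2 = 73.0 m
Calculate swept area:
  A = pi * r^2 = pi * 73.0^2
  A = 16741.55 m^2

16741.55


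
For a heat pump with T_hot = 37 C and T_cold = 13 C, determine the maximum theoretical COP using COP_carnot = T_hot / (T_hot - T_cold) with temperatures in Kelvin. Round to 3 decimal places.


Convert to Kelvin:
  T_hot = 37 + 273.15 = 310.15 K
  T_cold = 13 + 273.15 = 286.15 K
Apply Carnot COP formula:
  COP = T_hot_K / (T_hot_K - T_cold_K) = 310.15 / 24.0
  COP = 12.923

12.923


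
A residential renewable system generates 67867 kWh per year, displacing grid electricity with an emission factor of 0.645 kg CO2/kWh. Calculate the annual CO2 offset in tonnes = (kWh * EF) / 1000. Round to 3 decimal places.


CO2 offset in kg = generation * emission_factor
CO2 offset = 67867 * 0.645 = 43774.22 kg
Convert to tonnes:
  CO2 offset = 43774.22 / 1000 = 43.774 tonnes

43.774


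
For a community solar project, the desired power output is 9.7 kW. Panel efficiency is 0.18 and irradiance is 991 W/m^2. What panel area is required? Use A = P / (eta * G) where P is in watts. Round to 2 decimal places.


Convert target power to watts: P = 9.7 * 1000 = 9700.0 W
Compute denominator: eta * G = 0.18 * 991 = 178.38
Required area A = P / (eta * G) = 9700.0 / 178.38
A = 54.38 m^2

54.38


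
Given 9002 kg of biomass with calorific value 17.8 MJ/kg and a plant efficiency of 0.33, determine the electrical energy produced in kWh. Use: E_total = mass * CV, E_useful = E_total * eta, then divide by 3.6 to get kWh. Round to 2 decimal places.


Total energy = mass * CV = 9002 * 17.8 = 160235.6 MJ
Useful energy = total * eta = 160235.6 * 0.33 = 52877.75 MJ
Convert to kWh: 52877.75 / 3.6
Useful energy = 14688.26 kWh

14688.26


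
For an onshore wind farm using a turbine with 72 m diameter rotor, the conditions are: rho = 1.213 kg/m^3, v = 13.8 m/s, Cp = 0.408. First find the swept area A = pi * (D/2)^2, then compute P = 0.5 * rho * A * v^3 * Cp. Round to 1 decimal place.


Step 1 -- Compute swept area:
  A = pi * (D/2)^2 = pi * (72/2)^2 = 4071.5 m^2
Step 2 -- Apply wind power equation:
  P = 0.5 * rho * A * v^3 * Cp
  v^3 = 13.8^3 = 2628.072
  P = 0.5 * 1.213 * 4071.5 * 2628.072 * 0.408
  P = 2647787.3 W

2647787.3


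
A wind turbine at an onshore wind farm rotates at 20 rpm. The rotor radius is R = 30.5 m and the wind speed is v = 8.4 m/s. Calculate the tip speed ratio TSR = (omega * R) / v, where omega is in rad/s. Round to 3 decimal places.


Convert rotational speed to rad/s:
  omega = 20 * 2 * pi / 60 = 2.0944 rad/s
Compute tip speed:
  v_tip = omega * R = 2.0944 * 30.5 = 63.879 m/s
Tip speed ratio:
  TSR = v_tip / v_wind = 63.879 / 8.4 = 7.605

7.605


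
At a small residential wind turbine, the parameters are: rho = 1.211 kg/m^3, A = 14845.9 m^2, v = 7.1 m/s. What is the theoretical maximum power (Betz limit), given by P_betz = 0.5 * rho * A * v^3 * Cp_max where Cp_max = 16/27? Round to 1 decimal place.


The Betz coefficient Cp_max = 16/27 = 0.5926
v^3 = 7.1^3 = 357.911
P_betz = 0.5 * rho * A * v^3 * Cp_max
P_betz = 0.5 * 1.211 * 14845.9 * 357.911 * 0.5926
P_betz = 1906566.4 W

1906566.4


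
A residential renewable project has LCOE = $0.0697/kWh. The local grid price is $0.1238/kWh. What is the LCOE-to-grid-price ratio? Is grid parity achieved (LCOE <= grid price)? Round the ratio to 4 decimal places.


Compare LCOE to grid price:
  LCOE = $0.0697/kWh, Grid price = $0.1238/kWh
  Ratio = LCOE / grid_price = 0.0697 / 0.1238 = 0.5630
  Grid parity achieved (ratio <= 1)? yes

0.5630


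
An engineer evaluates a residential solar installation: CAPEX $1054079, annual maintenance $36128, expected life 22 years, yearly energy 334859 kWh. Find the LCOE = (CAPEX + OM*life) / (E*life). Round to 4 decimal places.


Total cost = CAPEX + OM * lifetime = 1054079 + 36128 * 22 = 1054079 + 794816 = 1848895
Total generation = annual * lifetime = 334859 * 22 = 7366898 kWh
LCOE = 1848895 / 7366898
LCOE = 0.2510 $/kWh

0.2510


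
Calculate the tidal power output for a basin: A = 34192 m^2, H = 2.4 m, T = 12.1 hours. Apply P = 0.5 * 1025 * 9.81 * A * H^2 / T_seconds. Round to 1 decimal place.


Convert period to seconds: T = 12.1 * 3600 = 43560.0 s
H^2 = 2.4^2 = 5.76
P = 0.5 * rho * g * A * H^2 / T
P = 0.5 * 1025 * 9.81 * 34192 * 5.76 / 43560.0
P = 22731.2 W

22731.2


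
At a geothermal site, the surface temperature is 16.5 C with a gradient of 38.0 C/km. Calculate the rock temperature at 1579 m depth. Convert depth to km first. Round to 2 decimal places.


Convert depth to km: 1579 / 1000 = 1.579 km
Temperature increase = gradient * depth_km = 38.0 * 1.579 = 60.0 C
Temperature at depth = T_surface + delta_T = 16.5 + 60.0
T = 76.50 C

76.50


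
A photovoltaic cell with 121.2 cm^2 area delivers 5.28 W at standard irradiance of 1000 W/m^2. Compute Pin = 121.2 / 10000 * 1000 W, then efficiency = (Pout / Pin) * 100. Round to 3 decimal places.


First compute the input power:
  Pin = area_cm2 / 10000 * G = 121.2 / 10000 * 1000 = 12.12 W
Then compute efficiency:
  Efficiency = (Pout / Pin) * 100 = (5.28 / 12.12) * 100
  Efficiency = 43.564%

43.564


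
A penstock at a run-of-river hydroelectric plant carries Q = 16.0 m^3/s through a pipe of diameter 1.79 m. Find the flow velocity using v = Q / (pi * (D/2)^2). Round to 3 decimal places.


Compute pipe cross-sectional area:
  A = pi * (D/2)^2 = pi * (1.79/2)^2 = 2.5165 m^2
Calculate velocity:
  v = Q / A = 16.0 / 2.5165
  v = 6.358 m/s

6.358


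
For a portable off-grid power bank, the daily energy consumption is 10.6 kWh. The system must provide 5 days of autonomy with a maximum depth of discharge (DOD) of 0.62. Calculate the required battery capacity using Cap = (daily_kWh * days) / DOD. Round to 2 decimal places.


Total energy needed = daily * days = 10.6 * 5 = 53.0 kWh
Account for depth of discharge:
  Cap = total_energy / DOD = 53.0 / 0.62
  Cap = 85.48 kWh

85.48


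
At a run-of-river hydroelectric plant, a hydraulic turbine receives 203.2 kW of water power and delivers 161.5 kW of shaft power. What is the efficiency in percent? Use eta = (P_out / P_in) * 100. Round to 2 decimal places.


Turbine efficiency = (output power / input power) * 100
eta = (161.5 / 203.2) * 100
eta = 79.48%

79.48


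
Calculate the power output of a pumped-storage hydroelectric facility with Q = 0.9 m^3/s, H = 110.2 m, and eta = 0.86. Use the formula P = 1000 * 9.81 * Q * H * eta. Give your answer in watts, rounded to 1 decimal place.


Apply the hydropower formula P = rho * g * Q * H * eta
rho * g = 1000 * 9.81 = 9810.0
P = 9810.0 * 0.9 * 110.2 * 0.86
P = 836742.0 W

836742.0


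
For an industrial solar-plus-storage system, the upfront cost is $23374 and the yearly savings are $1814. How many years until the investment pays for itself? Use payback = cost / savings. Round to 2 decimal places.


Simple payback period = initial cost / annual savings
Payback = 23374 / 1814
Payback = 12.89 years

12.89


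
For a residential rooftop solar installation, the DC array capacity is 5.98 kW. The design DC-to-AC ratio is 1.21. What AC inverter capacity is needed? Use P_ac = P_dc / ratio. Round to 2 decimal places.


The inverter AC capacity is determined by the DC/AC ratio.
Given: P_dc = 5.98 kW, DC/AC ratio = 1.21
P_ac = P_dc / ratio = 5.98 / 1.21
P_ac = 4.94 kW

4.94


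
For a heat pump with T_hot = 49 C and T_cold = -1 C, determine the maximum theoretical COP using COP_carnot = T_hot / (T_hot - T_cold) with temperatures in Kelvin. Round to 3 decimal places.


Convert to Kelvin:
  T_hot = 49 + 273.15 = 322.15 K
  T_cold = -1 + 273.15 = 272.15 K
Apply Carnot COP formula:
  COP = T_hot_K / (T_hot_K - T_cold_K) = 322.15 / 50.0
  COP = 6.443

6.443


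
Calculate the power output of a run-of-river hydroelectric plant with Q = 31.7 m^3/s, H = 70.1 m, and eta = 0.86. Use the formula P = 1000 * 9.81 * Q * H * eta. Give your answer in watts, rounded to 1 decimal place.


Apply the hydropower formula P = rho * g * Q * H * eta
rho * g = 1000 * 9.81 = 9810.0
P = 9810.0 * 31.7 * 70.1 * 0.86
P = 18747559.4 W

18747559.4


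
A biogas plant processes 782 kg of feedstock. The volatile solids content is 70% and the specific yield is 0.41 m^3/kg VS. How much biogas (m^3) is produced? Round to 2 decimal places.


Compute volatile solids:
  VS = mass * VS_fraction = 782 * 0.7 = 547.4 kg
Calculate biogas volume:
  Biogas = VS * specific_yield = 547.4 * 0.41
  Biogas = 224.43 m^3

224.43


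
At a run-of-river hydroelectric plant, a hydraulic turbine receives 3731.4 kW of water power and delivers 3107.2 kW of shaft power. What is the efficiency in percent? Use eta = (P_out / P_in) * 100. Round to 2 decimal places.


Turbine efficiency = (output power / input power) * 100
eta = (3107.2 / 3731.4) * 100
eta = 83.27%

83.27


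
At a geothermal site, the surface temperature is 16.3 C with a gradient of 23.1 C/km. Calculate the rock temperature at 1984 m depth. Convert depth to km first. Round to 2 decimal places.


Convert depth to km: 1984 / 1000 = 1.984 km
Temperature increase = gradient * depth_km = 23.1 * 1.984 = 45.83 C
Temperature at depth = T_surface + delta_T = 16.3 + 45.83
T = 62.13 C

62.13


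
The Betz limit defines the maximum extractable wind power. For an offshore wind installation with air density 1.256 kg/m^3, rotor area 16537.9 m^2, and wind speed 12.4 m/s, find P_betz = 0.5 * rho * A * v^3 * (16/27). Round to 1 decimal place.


The Betz coefficient Cp_max = 16/27 = 0.5926
v^3 = 12.4^3 = 1906.624
P_betz = 0.5 * rho * A * v^3 * Cp_max
P_betz = 0.5 * 1.256 * 16537.9 * 1906.624 * 0.5926
P_betz = 11734410.6 W

11734410.6


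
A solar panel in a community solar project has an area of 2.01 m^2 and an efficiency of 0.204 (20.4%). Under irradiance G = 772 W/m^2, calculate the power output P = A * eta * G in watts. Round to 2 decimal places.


Use the solar power formula P = A * eta * G.
Given: A = 2.01 m^2, eta = 0.204, G = 772 W/m^2
P = 2.01 * 0.204 * 772
P = 316.55 W

316.55


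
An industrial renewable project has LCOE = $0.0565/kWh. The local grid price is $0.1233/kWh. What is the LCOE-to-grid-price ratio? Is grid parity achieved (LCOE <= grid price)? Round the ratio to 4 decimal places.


Compare LCOE to grid price:
  LCOE = $0.0565/kWh, Grid price = $0.1233/kWh
  Ratio = LCOE / grid_price = 0.0565 / 0.1233 = 0.4582
  Grid parity achieved (ratio <= 1)? yes

0.4582


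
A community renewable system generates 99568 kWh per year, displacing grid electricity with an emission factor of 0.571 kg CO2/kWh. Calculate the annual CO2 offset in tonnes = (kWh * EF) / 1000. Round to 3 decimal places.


CO2 offset in kg = generation * emission_factor
CO2 offset = 99568 * 0.571 = 56853.33 kg
Convert to tonnes:
  CO2 offset = 56853.33 / 1000 = 56.853 tonnes

56.853


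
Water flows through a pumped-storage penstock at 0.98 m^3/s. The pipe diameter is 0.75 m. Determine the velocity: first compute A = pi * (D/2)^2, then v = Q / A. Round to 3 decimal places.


Compute pipe cross-sectional area:
  A = pi * (D/2)^2 = pi * (0.75/2)^2 = 0.4418 m^2
Calculate velocity:
  v = Q / A = 0.98 / 0.4418
  v = 2.218 m/s

2.218


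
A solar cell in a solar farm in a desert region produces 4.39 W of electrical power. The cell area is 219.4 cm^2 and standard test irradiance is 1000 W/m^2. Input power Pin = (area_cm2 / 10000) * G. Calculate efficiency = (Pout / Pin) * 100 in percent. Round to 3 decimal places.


First compute the input power:
  Pin = area_cm2 / 10000 * G = 219.4 / 10000 * 1000 = 21.94 W
Then compute efficiency:
  Efficiency = (Pout / Pin) * 100 = (4.39 / 21.94) * 100
  Efficiency = 20.009%

20.009


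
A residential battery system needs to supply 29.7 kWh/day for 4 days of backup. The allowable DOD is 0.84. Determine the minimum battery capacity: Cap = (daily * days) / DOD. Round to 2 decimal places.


Total energy needed = daily * days = 29.7 * 4 = 118.8 kWh
Account for depth of discharge:
  Cap = total_energy / DOD = 118.8 / 0.84
  Cap = 141.43 kWh

141.43


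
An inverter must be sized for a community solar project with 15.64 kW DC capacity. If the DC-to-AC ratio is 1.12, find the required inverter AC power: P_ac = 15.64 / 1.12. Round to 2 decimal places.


The inverter AC capacity is determined by the DC/AC ratio.
Given: P_dc = 15.64 kW, DC/AC ratio = 1.12
P_ac = P_dc / ratio = 15.64 / 1.12
P_ac = 13.96 kW

13.96


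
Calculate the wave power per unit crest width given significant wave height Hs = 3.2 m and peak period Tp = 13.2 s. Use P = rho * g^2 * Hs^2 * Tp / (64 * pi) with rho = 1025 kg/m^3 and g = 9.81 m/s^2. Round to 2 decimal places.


Apply wave power formula:
  g^2 = 9.81^2 = 96.2361
  Hs^2 = 3.2^2 = 10.24
  Numerator = rho * g^2 * Hs^2 * Tp = 1025 * 96.2361 * 10.24 * 13.2 = 13333242.19
  Denominator = 64 * pi = 201.0619
  P = 13333242.19 / 201.0619 = 66314.11 W/m

66314.11


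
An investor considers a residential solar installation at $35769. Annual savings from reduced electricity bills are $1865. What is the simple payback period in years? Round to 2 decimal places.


Simple payback period = initial cost / annual savings
Payback = 35769 / 1865
Payback = 19.18 years

19.18


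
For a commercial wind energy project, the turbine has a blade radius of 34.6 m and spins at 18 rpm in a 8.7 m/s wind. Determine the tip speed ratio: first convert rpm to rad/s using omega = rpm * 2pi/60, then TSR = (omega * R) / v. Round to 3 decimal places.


Convert rotational speed to rad/s:
  omega = 18 * 2 * pi / 60 = 1.885 rad/s
Compute tip speed:
  v_tip = omega * R = 1.885 * 34.6 = 65.219 m/s
Tip speed ratio:
  TSR = v_tip / v_wind = 65.219 / 8.7 = 7.496

7.496


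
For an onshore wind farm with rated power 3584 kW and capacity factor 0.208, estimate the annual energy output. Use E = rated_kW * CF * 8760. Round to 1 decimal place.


Annual energy = rated_kW * capacity_factor * hours_per_year
Given: P_rated = 3584 kW, CF = 0.208, hours = 8760
E = 3584 * 0.208 * 8760
E = 6530334.7 kWh

6530334.7


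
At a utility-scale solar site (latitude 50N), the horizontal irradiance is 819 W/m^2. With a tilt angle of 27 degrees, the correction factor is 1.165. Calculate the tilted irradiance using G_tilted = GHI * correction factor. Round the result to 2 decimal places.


Identify the given values:
  GHI = 819 W/m^2, tilt correction factor = 1.165
Apply the formula G_tilted = GHI * factor:
  G_tilted = 819 * 1.165
  G_tilted = 954.14 W/m^2

954.14


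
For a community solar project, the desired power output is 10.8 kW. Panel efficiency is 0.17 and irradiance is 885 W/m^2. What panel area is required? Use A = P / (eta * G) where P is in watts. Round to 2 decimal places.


Convert target power to watts: P = 10.8 * 1000 = 10800.0 W
Compute denominator: eta * G = 0.17 * 885 = 150.45
Required area A = P / (eta * G) = 10800.0 / 150.45
A = 71.78 m^2

71.78


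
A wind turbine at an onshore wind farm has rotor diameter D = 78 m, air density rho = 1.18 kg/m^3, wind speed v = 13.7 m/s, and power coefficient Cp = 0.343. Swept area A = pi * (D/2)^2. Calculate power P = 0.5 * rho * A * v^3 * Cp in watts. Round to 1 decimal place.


Step 1 -- Compute swept area:
  A = pi * (D/2)^2 = pi * (78/2)^2 = 4778.36 m^2
Step 2 -- Apply wind power equation:
  P = 0.5 * rho * A * v^3 * Cp
  v^3 = 13.7^3 = 2571.353
  P = 0.5 * 1.18 * 4778.36 * 2571.353 * 0.343
  P = 2486491.2 W

2486491.2


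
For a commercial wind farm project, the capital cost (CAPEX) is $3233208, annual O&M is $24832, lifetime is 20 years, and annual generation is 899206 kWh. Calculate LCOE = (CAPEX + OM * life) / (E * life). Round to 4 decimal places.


Total cost = CAPEX + OM * lifetime = 3233208 + 24832 * 20 = 3233208 + 496640 = 3729848
Total generation = annual * lifetime = 899206 * 20 = 17984120 kWh
LCOE = 3729848 / 17984120
LCOE = 0.2074 $/kWh

0.2074


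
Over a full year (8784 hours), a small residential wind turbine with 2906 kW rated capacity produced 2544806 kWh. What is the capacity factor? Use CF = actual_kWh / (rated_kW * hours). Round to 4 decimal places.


Capacity factor = actual output / maximum possible output
Maximum possible = rated * hours = 2906 * 8784 = 25526304 kWh
CF = 2544806 / 25526304
CF = 0.0997

0.0997


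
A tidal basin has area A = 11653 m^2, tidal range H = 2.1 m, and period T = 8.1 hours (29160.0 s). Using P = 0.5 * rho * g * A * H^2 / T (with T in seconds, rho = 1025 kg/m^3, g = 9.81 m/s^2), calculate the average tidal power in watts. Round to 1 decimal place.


Convert period to seconds: T = 8.1 * 3600 = 29160.0 s
H^2 = 2.1^2 = 4.41
P = 0.5 * rho * g * A * H^2 / T
P = 0.5 * 1025 * 9.81 * 11653 * 4.41 / 29160.0
P = 8860.4 W

8860.4


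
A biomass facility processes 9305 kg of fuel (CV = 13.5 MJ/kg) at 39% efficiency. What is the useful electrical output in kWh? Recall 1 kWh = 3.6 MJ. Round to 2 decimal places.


Total energy = mass * CV = 9305 * 13.5 = 125617.5 MJ
Useful energy = total * eta = 125617.5 * 0.39 = 48990.83 MJ
Convert to kWh: 48990.83 / 3.6
Useful energy = 13608.56 kWh

13608.56


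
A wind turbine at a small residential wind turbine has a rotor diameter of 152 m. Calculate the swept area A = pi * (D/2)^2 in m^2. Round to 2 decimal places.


Compute the rotor radius:
  r = D / 2 = 152 / 2 = 76.0 m
Calculate swept area:
  A = pi * r^2 = pi * 76.0^2
  A = 18145.84 m^2

18145.84


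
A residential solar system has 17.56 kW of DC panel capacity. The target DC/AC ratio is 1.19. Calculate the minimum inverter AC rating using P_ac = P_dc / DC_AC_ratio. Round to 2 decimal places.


The inverter AC capacity is determined by the DC/AC ratio.
Given: P_dc = 17.56 kW, DC/AC ratio = 1.19
P_ac = P_dc / ratio = 17.56 / 1.19
P_ac = 14.76 kW

14.76


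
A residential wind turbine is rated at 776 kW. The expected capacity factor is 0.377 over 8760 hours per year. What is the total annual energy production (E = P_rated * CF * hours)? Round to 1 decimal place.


Annual energy = rated_kW * capacity_factor * hours_per_year
Given: P_rated = 776 kW, CF = 0.377, hours = 8760
E = 776 * 0.377 * 8760
E = 2562755.5 kWh

2562755.5


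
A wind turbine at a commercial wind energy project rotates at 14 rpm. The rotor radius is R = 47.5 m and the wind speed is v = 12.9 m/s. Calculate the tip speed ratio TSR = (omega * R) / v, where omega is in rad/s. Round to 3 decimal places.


Convert rotational speed to rad/s:
  omega = 14 * 2 * pi / 60 = 1.4661 rad/s
Compute tip speed:
  v_tip = omega * R = 1.4661 * 47.5 = 69.639 m/s
Tip speed ratio:
  TSR = v_tip / v_wind = 69.639 / 12.9 = 5.398

5.398


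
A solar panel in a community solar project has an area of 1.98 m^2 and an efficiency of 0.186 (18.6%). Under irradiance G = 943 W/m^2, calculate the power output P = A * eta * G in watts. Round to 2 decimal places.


Use the solar power formula P = A * eta * G.
Given: A = 1.98 m^2, eta = 0.186, G = 943 W/m^2
P = 1.98 * 0.186 * 943
P = 347.29 W

347.29


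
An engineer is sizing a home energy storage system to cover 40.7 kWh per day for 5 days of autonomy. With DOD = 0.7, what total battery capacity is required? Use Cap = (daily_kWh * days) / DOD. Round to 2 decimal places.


Total energy needed = daily * days = 40.7 * 5 = 203.5 kWh
Account for depth of discharge:
  Cap = total_energy / DOD = 203.5 / 0.7
  Cap = 290.71 kWh

290.71


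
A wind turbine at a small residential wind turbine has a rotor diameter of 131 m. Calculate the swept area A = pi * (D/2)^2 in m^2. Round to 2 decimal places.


Compute the rotor radius:
  r = D / 2 = 131 / 2 = 65.5 m
Calculate swept area:
  A = pi * r^2 = pi * 65.5^2
  A = 13478.22 m^2

13478.22


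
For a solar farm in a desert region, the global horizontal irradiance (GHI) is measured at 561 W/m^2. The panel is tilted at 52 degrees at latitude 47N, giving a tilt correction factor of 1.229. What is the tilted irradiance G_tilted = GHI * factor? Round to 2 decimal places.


Identify the given values:
  GHI = 561 W/m^2, tilt correction factor = 1.229
Apply the formula G_tilted = GHI * factor:
  G_tilted = 561 * 1.229
  G_tilted = 689.47 W/m^2

689.47


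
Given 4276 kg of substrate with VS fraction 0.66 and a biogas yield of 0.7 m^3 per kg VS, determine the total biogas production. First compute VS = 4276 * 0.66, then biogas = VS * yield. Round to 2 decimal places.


Compute volatile solids:
  VS = mass * VS_fraction = 4276 * 0.66 = 2822.16 kg
Calculate biogas volume:
  Biogas = VS * specific_yield = 2822.16 * 0.7
  Biogas = 1975.51 m^3

1975.51


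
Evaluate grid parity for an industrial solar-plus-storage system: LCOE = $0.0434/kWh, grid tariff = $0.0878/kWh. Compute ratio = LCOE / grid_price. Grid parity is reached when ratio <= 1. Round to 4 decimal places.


Compare LCOE to grid price:
  LCOE = $0.0434/kWh, Grid price = $0.0878/kWh
  Ratio = LCOE / grid_price = 0.0434 / 0.0878 = 0.4943
  Grid parity achieved (ratio <= 1)? yes

0.4943


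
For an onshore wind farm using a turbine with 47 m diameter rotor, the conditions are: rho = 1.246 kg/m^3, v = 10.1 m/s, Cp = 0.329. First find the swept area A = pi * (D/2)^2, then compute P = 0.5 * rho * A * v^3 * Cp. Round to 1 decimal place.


Step 1 -- Compute swept area:
  A = pi * (D/2)^2 = pi * (47/2)^2 = 1734.94 m^2
Step 2 -- Apply wind power equation:
  P = 0.5 * rho * A * v^3 * Cp
  v^3 = 10.1^3 = 1030.301
  P = 0.5 * 1.246 * 1734.94 * 1030.301 * 0.329
  P = 366381.6 W

366381.6


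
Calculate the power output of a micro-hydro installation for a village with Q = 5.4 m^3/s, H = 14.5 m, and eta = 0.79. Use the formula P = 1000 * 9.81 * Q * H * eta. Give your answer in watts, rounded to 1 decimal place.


Apply the hydropower formula P = rho * g * Q * H * eta
rho * g = 1000 * 9.81 = 9810.0
P = 9810.0 * 5.4 * 14.5 * 0.79
P = 606817.2 W

606817.2


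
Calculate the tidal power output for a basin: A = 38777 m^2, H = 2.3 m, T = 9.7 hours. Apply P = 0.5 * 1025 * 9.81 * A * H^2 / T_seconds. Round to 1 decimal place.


Convert period to seconds: T = 9.7 * 3600 = 34920.0 s
H^2 = 2.3^2 = 5.29
P = 0.5 * rho * g * A * H^2 / T
P = 0.5 * 1025 * 9.81 * 38777 * 5.29 / 34920.0
P = 29533.7 W

29533.7


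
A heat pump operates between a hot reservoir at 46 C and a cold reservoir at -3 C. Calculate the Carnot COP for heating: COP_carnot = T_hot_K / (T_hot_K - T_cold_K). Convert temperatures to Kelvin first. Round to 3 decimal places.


Convert to Kelvin:
  T_hot = 46 + 273.15 = 319.15 K
  T_cold = -3 + 273.15 = 270.15 K
Apply Carnot COP formula:
  COP = T_hot_K / (T_hot_K - T_cold_K) = 319.15 / 49.0
  COP = 6.513

6.513


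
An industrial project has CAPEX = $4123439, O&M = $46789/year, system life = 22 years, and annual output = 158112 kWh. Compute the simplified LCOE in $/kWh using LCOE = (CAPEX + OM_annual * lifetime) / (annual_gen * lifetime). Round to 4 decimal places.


Total cost = CAPEX + OM * lifetime = 4123439 + 46789 * 22 = 4123439 + 1029358 = 5152797
Total generation = annual * lifetime = 158112 * 22 = 3478464 kWh
LCOE = 5152797 / 3478464
LCOE = 1.4813 $/kWh

1.4813


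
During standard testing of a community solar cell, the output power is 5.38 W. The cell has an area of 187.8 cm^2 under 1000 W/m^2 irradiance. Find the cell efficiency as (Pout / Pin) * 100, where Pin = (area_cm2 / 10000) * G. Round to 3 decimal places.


First compute the input power:
  Pin = area_cm2 / 10000 * G = 187.8 / 10000 * 1000 = 18.78 W
Then compute efficiency:
  Efficiency = (Pout / Pin) * 100 = (5.38 / 18.78) * 100
  Efficiency = 28.647%

28.647


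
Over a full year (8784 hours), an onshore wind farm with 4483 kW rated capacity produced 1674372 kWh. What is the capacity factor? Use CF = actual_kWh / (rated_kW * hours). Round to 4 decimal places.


Capacity factor = actual output / maximum possible output
Maximum possible = rated * hours = 4483 * 8784 = 39378672 kWh
CF = 1674372 / 39378672
CF = 0.0425

0.0425


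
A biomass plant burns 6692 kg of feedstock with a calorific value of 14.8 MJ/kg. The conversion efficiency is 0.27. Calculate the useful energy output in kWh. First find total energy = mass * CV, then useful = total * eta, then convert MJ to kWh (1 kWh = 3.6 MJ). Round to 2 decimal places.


Total energy = mass * CV = 6692 * 14.8 = 99041.6 MJ
Useful energy = total * eta = 99041.6 * 0.27 = 26741.23 MJ
Convert to kWh: 26741.23 / 3.6
Useful energy = 7428.12 kWh

7428.12


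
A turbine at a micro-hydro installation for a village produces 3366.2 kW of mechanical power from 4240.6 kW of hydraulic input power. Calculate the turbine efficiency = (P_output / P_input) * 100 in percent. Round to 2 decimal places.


Turbine efficiency = (output power / input power) * 100
eta = (3366.2 / 4240.6) * 100
eta = 79.38%

79.38


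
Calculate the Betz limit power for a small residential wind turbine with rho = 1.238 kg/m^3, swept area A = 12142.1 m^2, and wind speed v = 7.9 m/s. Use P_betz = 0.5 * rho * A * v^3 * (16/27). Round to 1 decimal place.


The Betz coefficient Cp_max = 16/27 = 0.5926
v^3 = 7.9^3 = 493.039
P_betz = 0.5 * rho * A * v^3 * Cp_max
P_betz = 0.5 * 1.238 * 12142.1 * 493.039 * 0.5926
P_betz = 2195947.5 W

2195947.5


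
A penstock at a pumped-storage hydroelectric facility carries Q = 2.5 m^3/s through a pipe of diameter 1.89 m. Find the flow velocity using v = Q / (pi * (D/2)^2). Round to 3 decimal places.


Compute pipe cross-sectional area:
  A = pi * (D/2)^2 = pi * (1.89/2)^2 = 2.8055 m^2
Calculate velocity:
  v = Q / A = 2.5 / 2.8055
  v = 0.891 m/s

0.891


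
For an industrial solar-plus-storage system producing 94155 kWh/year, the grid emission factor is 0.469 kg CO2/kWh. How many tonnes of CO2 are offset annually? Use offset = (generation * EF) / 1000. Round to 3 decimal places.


CO2 offset in kg = generation * emission_factor
CO2 offset = 94155 * 0.469 = 44158.7 kg
Convert to tonnes:
  CO2 offset = 44158.7 / 1000 = 44.159 tonnes

44.159


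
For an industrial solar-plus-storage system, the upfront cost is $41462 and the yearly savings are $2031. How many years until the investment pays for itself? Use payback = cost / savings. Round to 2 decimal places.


Simple payback period = initial cost / annual savings
Payback = 41462 / 2031
Payback = 20.41 years

20.41


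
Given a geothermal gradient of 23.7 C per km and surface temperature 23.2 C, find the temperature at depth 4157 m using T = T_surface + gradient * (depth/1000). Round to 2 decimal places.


Convert depth to km: 4157 / 1000 = 4.157 km
Temperature increase = gradient * depth_km = 23.7 * 4.157 = 98.52 C
Temperature at depth = T_surface + delta_T = 23.2 + 98.52
T = 121.72 C

121.72


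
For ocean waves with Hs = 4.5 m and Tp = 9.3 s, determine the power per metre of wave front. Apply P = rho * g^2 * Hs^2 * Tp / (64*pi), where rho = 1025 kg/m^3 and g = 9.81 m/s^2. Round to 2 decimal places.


Apply wave power formula:
  g^2 = 9.81^2 = 96.2361
  Hs^2 = 4.5^2 = 20.25
  Numerator = rho * g^2 * Hs^2 * Tp = 1025 * 96.2361 * 20.25 * 9.3 = 18576755.12
  Denominator = 64 * pi = 201.0619
  P = 18576755.12 / 201.0619 = 92393.20 W/m

92393.20


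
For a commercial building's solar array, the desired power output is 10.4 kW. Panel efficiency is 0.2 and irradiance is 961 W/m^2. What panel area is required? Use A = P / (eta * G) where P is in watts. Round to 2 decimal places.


Convert target power to watts: P = 10.4 * 1000 = 10400.0 W
Compute denominator: eta * G = 0.2 * 961 = 192.2
Required area A = P / (eta * G) = 10400.0 / 192.2
A = 54.11 m^2

54.11
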